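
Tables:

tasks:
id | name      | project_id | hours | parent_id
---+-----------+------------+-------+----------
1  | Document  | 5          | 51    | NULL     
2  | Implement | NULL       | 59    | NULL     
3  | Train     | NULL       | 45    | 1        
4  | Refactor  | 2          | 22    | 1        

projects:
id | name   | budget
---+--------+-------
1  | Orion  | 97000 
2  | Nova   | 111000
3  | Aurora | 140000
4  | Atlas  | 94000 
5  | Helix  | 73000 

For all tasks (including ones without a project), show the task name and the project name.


LEFT JOIN keeps every row from tasks (the left table); where project_id has no match in projects, the project columns become NULL. Walk through each task:
  - task 1 (Document): project_id=5 -> matches Helix
  - task 2 (Implement): project_id=NULL, no match -> kept with NULL
  - task 3 (Train): project_id=NULL, no match -> kept with NULL
  - task 4 (Refactor): project_id=2 -> matches Nova
All 4 rows appear; 2 have NULL project.

SQL:
SELECT a.name, b.name AS project
FROM tasks a
LEFT JOIN projects b ON a.project_id = b.id

Result:
name      | project
----------+--------
Document  | Helix  
Implement | NULL   
Train     | NULL   
Refactor  | Nova   


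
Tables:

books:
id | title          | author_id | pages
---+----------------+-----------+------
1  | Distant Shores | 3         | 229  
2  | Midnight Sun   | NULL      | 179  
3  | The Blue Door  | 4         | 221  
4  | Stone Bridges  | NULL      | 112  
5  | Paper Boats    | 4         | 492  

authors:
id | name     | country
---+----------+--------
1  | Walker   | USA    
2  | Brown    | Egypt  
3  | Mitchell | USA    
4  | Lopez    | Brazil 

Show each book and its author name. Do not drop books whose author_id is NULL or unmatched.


LEFT JOIN keeps every row from books (the left table); where author_id has no match in authors, the author columns become NULL. Walk through each book:
  - book 1 (Distant Shores): author_id=3 -> matches Mitchell
  - book 2 (Midnight Sun): author_id=NULL, no match -> kept with NULL
  - book 3 (The Blue Door): author_id=4 -> matches Lopez
  - book 4 (Stone Bridges): author_id=NULL, no match -> kept with NULL
  - book 5 (Paper Boats): author_id=4 -> matches Lopez
All 5 rows appear; 2 have NULL author.

SQL:
SELECT a.title, b.name AS author
FROM books a
LEFT JOIN authors b ON a.author_id = b.id

Result:
title          | author  
---------------+---------
Distant Shores | Mitchell
Midnight Sun   | NULL    
The Blue Door  | Lopez   
Stone Bridges  | NULL    
Paper Boats    | Lopez   


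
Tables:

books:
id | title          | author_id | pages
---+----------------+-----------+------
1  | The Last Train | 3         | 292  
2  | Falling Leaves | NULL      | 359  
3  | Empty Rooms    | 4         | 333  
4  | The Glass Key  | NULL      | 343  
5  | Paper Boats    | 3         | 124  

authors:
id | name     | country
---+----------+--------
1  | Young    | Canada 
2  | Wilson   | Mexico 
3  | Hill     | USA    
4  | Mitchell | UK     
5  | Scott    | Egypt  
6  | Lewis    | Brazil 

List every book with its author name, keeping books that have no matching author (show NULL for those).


LEFT JOIN keeps every row from books (the left table); where author_id has no match in authors, the author columns become NULL. Walk through each book:
  - book 1 (The Last Train): author_id=3 -> matches Hill
  - book 2 (Falling Leaves): author_id=NULL, no match -> kept with NULL
  - book 3 (Empty Rooms): author_id=4 -> matches Mitchell
  - book 4 (The Glass Key): author_id=NULL, no match -> kept with NULL
  - book 5 (Paper Boats): author_id=3 -> matches Hill
All 5 rows appear; 2 have NULL author.

SQL:
SELECT a.title, b.name AS author
FROM books a
LEFT JOIN authors b ON a.author_id = b.id

Result:
title          | author  
---------------+---------
The Last Train | Hill    
Falling Leaves | NULL    
Empty Rooms    | Mitchell
The Glass Key  | NULL    
Paper Boats    | Hill    


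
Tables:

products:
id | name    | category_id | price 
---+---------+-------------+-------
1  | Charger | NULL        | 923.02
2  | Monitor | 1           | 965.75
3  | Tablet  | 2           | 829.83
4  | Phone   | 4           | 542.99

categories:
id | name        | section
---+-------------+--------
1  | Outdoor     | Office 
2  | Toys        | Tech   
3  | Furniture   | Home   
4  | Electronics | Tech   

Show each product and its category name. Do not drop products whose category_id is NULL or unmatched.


LEFT JOIN keeps every row from products (the left table); where category_id has no match in categories, the category columns become NULL. Walk through each product:
  - product 1 (Charger): category_id=NULL, no match -> kept with NULL
  - product 2 (Monitor): category_id=1 -> matches Outdoor
  - product 3 (Tablet): category_id=2 -> matches Toys
  - product 4 (Phone): category_id=4 -> matches Electronics
All 4 rows appear; 1 has NULL category.

SQL:
SELECT a.name, b.name AS category
FROM products a
LEFT JOIN categories b ON a.category_id = b.id

Result:
name    | category   
--------+------------
Charger | NULL       
Monitor | Outdoor    
Tablet  | Toys       
Phone   | Electronics


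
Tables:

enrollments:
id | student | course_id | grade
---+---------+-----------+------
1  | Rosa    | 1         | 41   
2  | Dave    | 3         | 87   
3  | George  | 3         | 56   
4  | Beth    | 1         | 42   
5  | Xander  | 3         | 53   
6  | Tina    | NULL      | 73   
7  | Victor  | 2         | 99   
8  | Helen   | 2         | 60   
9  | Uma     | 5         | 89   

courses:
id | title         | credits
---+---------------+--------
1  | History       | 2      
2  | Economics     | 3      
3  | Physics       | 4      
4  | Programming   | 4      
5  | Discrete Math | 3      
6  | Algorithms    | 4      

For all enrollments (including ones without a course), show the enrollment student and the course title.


LEFT JOIN keeps every row from enrollments (the left table); where course_id has no match in courses, the course columns become NULL. Walk through each enrollment:
  - enrollment 1 (Rosa): course_id=1 -> matches History
  - enrollment 2 (Dave): course_id=3 -> matches Physics
  - enrollment 3 (George): course_id=3 -> matches Physics
  - enrollment 4 (Beth): course_id=1 -> matches History
  - enrollment 5 (Xander): course_id=3 -> matches Physics
  - enrollment 6 (Tina): course_id=NULL, no match -> kept with NULL
  - enrollment 7 (Victor): course_id=2 -> matches Economics
  - enrollment 8 (Helen): course_id=2 -> matches Economics
  - enrollment 9 (Uma): course_id=5 -> matches Discrete Math
All 9 rows appear; 1 has NULL course.

SQL:
SELECT a.student, b.title AS course
FROM enrollments a
LEFT JOIN courses b ON a.course_id = b.id

Result:
student | course       
--------+--------------
Rosa    | History      
Dave    | Physics      
George  | Physics      
Beth    | History      
Xander  | Physics      
Tina    | NULL         
Victor  | Economics    
Helen   | Economics    
Uma     | Discrete Math


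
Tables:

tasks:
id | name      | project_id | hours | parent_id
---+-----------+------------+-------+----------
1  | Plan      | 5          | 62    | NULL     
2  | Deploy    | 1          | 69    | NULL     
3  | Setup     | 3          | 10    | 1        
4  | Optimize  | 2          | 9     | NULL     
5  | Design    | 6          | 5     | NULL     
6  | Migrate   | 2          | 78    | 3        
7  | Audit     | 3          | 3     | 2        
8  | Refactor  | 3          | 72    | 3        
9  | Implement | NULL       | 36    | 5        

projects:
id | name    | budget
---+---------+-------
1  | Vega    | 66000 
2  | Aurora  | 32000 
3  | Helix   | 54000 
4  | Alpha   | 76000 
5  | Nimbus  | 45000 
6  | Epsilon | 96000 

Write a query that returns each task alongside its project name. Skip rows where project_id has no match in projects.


INNER JOIN keeps only tasks rows whose project_id matches an id in projects. Walk through each task:
  - task 1 (Plan): project_id=5 -> matches Nimbus
  - task 2 (Deploy): project_id=1 -> matches Vega
  - task 3 (Setup): project_id=3 -> matches Helix
  - task 4 (Optimize): project_id=2 -> matches Aurora
  - task 5 (Design): project_id=6 -> matches Epsilon
  - task 6 (Migrate): project_id=2 -> matches Aurora
  - task 7 (Audit): project_id=3 -> matches Helix
  - task 8 (Refactor): project_id=3 -> matches Helix
  - task 9 (Implement): project_id=NULL, no match -> dropped
So 1 of 9 rows is dropped.

SQL:
SELECT a.name, b.name AS project
FROM tasks a
INNER JOIN projects b ON a.project_id = b.id

Result:
name     | project
---------+--------
Plan     | Nimbus 
Deploy   | Vega   
Setup    | Helix  
Optimize | Aurora 
Design   | Epsilon
Migrate  | Aurora 
Audit    | Helix  
Refactor | Helix  


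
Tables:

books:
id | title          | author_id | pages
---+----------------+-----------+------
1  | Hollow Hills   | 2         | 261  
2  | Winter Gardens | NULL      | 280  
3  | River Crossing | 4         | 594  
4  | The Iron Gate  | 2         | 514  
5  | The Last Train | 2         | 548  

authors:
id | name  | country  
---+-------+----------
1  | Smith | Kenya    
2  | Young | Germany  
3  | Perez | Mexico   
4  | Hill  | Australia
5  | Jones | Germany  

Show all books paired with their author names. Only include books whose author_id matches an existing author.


INNER JOIN keeps only books rows whose author_id matches an id in authors. Walk through each book:
  - book 1 (Hollow Hills): author_id=2 -> matches Young
  - book 2 (Winter Gardens): author_id=NULL, no match -> dropped
  - book 3 (River Crossing): author_id=4 -> matches Hill
  - book 4 (The Iron Gate): author_id=2 -> matches Young
  - book 5 (The Last Train): author_id=2 -> matches Young
So 1 of 5 rows is dropped.

SQL:
SELECT a.title, b.name AS author
FROM books a
INNER JOIN authors b ON a.author_id = b.id

Result:
title          | author
---------------+-------
Hollow Hills   | Young 
River Crossing | Hill  
The Iron Gate  | Young 
The Last Train | Young 


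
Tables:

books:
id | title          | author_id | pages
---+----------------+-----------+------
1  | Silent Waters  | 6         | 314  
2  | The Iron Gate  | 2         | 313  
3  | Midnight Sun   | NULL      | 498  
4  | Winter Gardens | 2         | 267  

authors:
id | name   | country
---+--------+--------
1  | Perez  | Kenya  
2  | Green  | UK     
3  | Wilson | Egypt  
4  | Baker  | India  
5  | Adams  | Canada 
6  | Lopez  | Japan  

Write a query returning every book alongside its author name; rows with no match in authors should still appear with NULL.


LEFT JOIN keeps every row from books (the left table); where author_id has no match in authors, the author columns become NULL. Walk through each book:
  - book 1 (Silent Waters): author_id=6 -> matches Lopez
  - book 2 (The Iron Gate): author_id=2 -> matches Green
  - book 3 (Midnight Sun): author_id=NULL, no match -> kept with NULL
  - book 4 (Winter Gardens): author_id=2 -> matches Green
All 4 rows appear; 1 has NULL author.

SQL:
SELECT a.title, b.name AS author
FROM books a
LEFT JOIN authors b ON a.author_id = b.id

Result:
title          | author
---------------+-------
Silent Waters  | Lopez 
The Iron Gate  | Green 
Midnight Sun   | NULL  
Winter Gardens | Green 


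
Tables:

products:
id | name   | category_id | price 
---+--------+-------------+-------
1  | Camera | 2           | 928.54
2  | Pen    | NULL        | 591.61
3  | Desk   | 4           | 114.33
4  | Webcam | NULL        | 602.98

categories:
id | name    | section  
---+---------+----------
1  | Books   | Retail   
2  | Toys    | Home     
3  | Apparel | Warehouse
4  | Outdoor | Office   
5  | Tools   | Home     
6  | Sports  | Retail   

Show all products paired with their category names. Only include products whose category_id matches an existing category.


INNER JOIN keeps only products rows whose category_id matches an id in categories. Walk through each product:
  - product 1 (Camera): category_id=2 -> matches Toys
  - product 2 (Pen): category_id=NULL, no match -> dropped
  - product 3 (Desk): category_id=4 -> matches Outdoor
  - product 4 (Webcam): category_id=NULL, no match -> dropped
So 2 of 4 rows are dropped.

SQL:
SELECT a.name, b.name AS category
FROM products a
INNER JOIN categories b ON a.category_id = b.id

Result:
name   | category
-------+---------
Camera | Toys    
Desk   | Outdoor 


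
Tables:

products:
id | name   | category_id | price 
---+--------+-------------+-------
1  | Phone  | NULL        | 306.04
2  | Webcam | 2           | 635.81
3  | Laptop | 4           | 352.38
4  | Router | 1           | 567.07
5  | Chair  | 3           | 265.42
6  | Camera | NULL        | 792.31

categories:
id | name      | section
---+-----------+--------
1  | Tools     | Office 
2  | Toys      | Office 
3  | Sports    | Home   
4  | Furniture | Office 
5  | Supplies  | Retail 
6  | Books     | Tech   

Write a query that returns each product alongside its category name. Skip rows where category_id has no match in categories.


INNER JOIN keeps only products rows whose category_id matches an id in categories. Walk through each product:
  - product 1 (Phone): category_id=NULL, no match -> dropped
  - product 2 (Webcam): category_id=2 -> matches Toys
  - product 3 (Laptop): category_id=4 -> matches Furniture
  - product 4 (Router): category_id=1 -> matches Tools
  - product 5 (Chair): category_id=3 -> matches Sports
  - product 6 (Camera): category_id=NULL, no match -> dropped
So 2 of 6 rows are dropped.

SQL:
SELECT a.name, b.name AS category
FROM products a
INNER JOIN categories b ON a.category_id = b.id

Result:
name   | category 
-------+----------
Webcam | Toys     
Laptop | Furniture
Router | Tools    
Chair  | Sports   


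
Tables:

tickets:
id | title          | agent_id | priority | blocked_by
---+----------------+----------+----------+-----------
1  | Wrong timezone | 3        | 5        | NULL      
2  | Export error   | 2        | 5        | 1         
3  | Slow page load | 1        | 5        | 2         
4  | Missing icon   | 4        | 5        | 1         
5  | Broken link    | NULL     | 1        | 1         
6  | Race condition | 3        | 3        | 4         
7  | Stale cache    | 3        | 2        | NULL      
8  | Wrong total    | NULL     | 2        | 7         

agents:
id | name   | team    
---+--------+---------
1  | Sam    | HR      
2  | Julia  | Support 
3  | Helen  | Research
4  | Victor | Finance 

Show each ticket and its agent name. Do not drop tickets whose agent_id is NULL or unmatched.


LEFT JOIN keeps every row from tickets (the left table); where agent_id has no match in agents, the agent columns become NULL. Walk through each ticket:
  - ticket 1 (Wrong timezone): agent_id=3 -> matches Helen
  - ticket 2 (Export error): agent_id=2 -> matches Julia
  - ticket 3 (Slow page load): agent_id=1 -> matches Sam
  - ticket 4 (Missing icon): agent_id=4 -> matches Victor
  - ticket 5 (Broken link): agent_id=NULL, no match -> kept with NULL
  - ticket 6 (Race condition): agent_id=3 -> matches Helen
  - ticket 7 (Stale cache): agent_id=3 -> matches Helen
  - ticket 8 (Wrong total): agent_id=NULL, no match -> kept with NULL
All 8 rows appear; 2 have NULL agent.

SQL:
SELECT a.title, b.name AS agent
FROM tickets a
LEFT JOIN agents b ON a.agent_id = b.id

Result:
title          | agent 
---------------+-------
Wrong timezone | Helen 
Export error   | Julia 
Slow page load | Sam   
Missing icon   | Victor
Broken link    | NULL  
Race condition | Helen 
Stale cache    | Helen 
Wrong total    | NULL  


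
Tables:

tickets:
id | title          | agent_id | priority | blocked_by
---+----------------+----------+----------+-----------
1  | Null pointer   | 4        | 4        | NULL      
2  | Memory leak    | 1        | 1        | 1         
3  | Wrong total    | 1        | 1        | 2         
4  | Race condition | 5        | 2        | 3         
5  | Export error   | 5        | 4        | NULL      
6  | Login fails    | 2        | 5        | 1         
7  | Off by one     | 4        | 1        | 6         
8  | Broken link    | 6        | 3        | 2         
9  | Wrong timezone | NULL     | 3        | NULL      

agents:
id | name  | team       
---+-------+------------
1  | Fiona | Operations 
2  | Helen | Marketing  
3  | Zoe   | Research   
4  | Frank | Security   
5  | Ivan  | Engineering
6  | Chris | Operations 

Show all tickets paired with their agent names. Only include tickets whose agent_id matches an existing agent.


INNER JOIN keeps only tickets rows whose agent_id matches an id in agents. Walk through each ticket:
  - ticket 1 (Null pointer): agent_id=4 -> matches Frank
  - ticket 2 (Memory leak): agent_id=1 -> matches Fiona
  - ticket 3 (Wrong total): agent_id=1 -> matches Fiona
  - ticket 4 (Race condition): agent_id=5 -> matches Ivan
  - ticket 5 (Export error): agent_id=5 -> matches Ivan
  - ticket 6 (Login fails): agent_id=2 -> matches Helen
  - ticket 7 (Off by one): agent_id=4 -> matches Frank
  - ticket 8 (Broken link): agent_id=6 -> matches Chris
  - ticket 9 (Wrong timezone): agent_id=NULL, no match -> dropped
So 1 of 9 rows is dropped.

SQL:
SELECT a.title, b.name AS agent
FROM tickets a
INNER JOIN agents b ON a.agent_id = b.id

Result:
title          | agent
---------------+------
Null pointer   | Frank
Memory leak    | Fiona
Wrong total    | Fiona
Race condition | Ivan 
Export error   | Ivan 
Login fails    | Helen
Off by one     | Frank
Broken link    | Chris


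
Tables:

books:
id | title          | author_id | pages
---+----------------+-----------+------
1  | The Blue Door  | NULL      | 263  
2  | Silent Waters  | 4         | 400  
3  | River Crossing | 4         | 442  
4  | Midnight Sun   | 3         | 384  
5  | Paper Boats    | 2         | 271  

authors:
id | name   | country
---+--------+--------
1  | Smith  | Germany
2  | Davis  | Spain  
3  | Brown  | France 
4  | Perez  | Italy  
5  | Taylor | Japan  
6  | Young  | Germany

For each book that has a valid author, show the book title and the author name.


INNER JOIN keeps only books rows whose author_id matches an id in authors. Walk through each book:
  - book 1 (The Blue Door): author_id=NULL, no match -> dropped
  - book 2 (Silent Waters): author_id=4 -> matches Perez
  - book 3 (River Crossing): author_id=4 -> matches Perez
  - book 4 (Midnight Sun): author_id=3 -> matches Brown
  - book 5 (Paper Boats): author_id=2 -> matches Davis
So 1 of 5 rows is dropped.

SQL:
SELECT a.title, b.name AS author
FROM books a
INNER JOIN authors b ON a.author_id = b.id

Result:
title          | author
---------------+-------
Silent Waters  | Perez 
River Crossing | Perez 
Midnight Sun   | Brown 
Paper Boats    | Davis 


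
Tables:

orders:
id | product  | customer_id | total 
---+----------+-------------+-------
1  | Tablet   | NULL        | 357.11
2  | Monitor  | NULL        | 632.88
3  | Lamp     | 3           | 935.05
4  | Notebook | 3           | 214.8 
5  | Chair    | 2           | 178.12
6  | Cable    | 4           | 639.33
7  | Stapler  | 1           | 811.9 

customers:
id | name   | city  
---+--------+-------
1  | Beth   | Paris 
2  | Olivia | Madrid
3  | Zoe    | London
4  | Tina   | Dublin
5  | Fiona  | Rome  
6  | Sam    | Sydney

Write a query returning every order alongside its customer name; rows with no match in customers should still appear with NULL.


LEFT JOIN keeps every row from orders (the left table); where customer_id has no match in customers, the customer columns become NULL. Walk through each order:
  - order 1 (Tablet): customer_id=NULL, no match -> kept with NULL
  - order 2 (Monitor): customer_id=NULL, no match -> kept with NULL
  - order 3 (Lamp): customer_id=3 -> matches Zoe
  - order 4 (Notebook): customer_id=3 -> matches Zoe
  - order 5 (Chair): customer_id=2 -> matches Olivia
  - order 6 (Cable): customer_id=4 -> matches Tina
  - order 7 (Stapler): customer_id=1 -> matches Beth
All 7 rows appear; 2 have NULL customer.

SQL:
SELECT a.product, b.name AS customer
FROM orders a
LEFT JOIN customers b ON a.customer_id = b.id

Result:
product  | customer
---------+---------
Tablet   | NULL    
Monitor  | NULL    
Lamp     | Zoe     
Notebook | Zoe     
Chair    | Olivia  
Cable    | Tina    
Stapler  | Beth    


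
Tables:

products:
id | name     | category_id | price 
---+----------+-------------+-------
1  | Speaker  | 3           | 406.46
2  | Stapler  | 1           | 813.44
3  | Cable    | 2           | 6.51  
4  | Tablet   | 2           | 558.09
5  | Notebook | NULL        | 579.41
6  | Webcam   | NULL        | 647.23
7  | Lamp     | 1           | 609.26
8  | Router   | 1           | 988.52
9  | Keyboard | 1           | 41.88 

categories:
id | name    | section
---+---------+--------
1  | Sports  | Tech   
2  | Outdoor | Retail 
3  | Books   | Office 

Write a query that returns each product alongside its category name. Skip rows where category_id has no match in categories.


INNER JOIN keeps only products rows whose category_id matches an id in categories. Walk through each product:
  - product 1 (Speaker): category_id=3 -> matches Books
  - product 2 (Stapler): category_id=1 -> matches Sports
  - product 3 (Cable): category_id=2 -> matches Outdoor
  - product 4 (Tablet): category_id=2 -> matches Outdoor
  - product 5 (Notebook): category_id=NULL, no match -> dropped
  - product 6 (Webcam): category_id=NULL, no match -> dropped
  - product 7 (Lamp): category_id=1 -> matches Sports
  - product 8 (Router): category_id=1 -> matches Sports
  - product 9 (Keyboard): category_id=1 -> matches Sports
So 2 of 9 rows are dropped.

SQL:
SELECT a.name, b.name AS category
FROM products a
INNER JOIN categories b ON a.category_id = b.id

Result:
name     | category
---------+---------
Speaker  | Books   
Stapler  | Sports  
Cable    | Outdoor 
Tablet   | Outdoor 
Lamp     | Sports  
Router   | Sports  
Keyboard | Sports  


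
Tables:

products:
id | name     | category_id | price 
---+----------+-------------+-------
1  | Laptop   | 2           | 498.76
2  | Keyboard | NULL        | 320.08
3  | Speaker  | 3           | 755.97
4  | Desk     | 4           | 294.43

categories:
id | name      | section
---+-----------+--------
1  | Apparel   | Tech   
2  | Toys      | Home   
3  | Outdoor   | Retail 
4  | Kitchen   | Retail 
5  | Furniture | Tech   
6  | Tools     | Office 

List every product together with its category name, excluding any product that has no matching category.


INNER JOIN keeps only products rows whose category_id matches an id in categories. Walk through each product:
  - product 1 (Laptop): category_id=2 -> matches Toys
  - product 2 (Keyboard): category_id=NULL, no match -> dropped
  - product 3 (Speaker): category_id=3 -> matches Outdoor
  - product 4 (Desk): category_id=4 -> matches Kitchen
So 1 of 4 rows is dropped.

SQL:
SELECT a.name, b.name AS category
FROM products a
INNER JOIN categories b ON a.category_id = b.id

Result:
name    | category
--------+---------
Laptop  | Toys    
Speaker | Outdoor 
Desk    | Kitchen 


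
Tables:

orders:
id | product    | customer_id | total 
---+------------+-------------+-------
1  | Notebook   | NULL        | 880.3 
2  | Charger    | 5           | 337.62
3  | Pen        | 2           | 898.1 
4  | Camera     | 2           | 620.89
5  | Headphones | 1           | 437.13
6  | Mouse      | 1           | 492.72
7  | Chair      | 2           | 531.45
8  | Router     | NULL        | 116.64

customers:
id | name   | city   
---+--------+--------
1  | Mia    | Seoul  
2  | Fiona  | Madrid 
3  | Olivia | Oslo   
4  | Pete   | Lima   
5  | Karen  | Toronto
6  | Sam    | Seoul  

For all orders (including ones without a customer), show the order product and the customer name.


LEFT JOIN keeps every row from orders (the left table); where customer_id has no match in customers, the customer columns become NULL. Walk through each order:
  - order 1 (Notebook): customer_id=NULL, no match -> kept with NULL
  - order 2 (Charger): customer_id=5 -> matches Karen
  - order 3 (Pen): customer_id=2 -> matches Fiona
  - order 4 (Camera): customer_id=2 -> matches Fiona
  - order 5 (Headphones): customer_id=1 -> matches Mia
  - order 6 (Mouse): customer_id=1 -> matches Mia
  - order 7 (Chair): customer_id=2 -> matches Fiona
  - order 8 (Router): customer_id=NULL, no match -> kept with NULL
All 8 rows appear; 2 have NULL customer.

SQL:
SELECT a.product, b.name AS customer
FROM orders a
LEFT JOIN customers b ON a.customer_id = b.id

Result:
product    | customer
-----------+---------
Notebook   | NULL    
Charger    | Karen   
Pen        | Fiona   
Camera     | Fiona   
Headphones | Mia     
Mouse      | Mia     
Chair      | Fiona   
Router     | NULL    


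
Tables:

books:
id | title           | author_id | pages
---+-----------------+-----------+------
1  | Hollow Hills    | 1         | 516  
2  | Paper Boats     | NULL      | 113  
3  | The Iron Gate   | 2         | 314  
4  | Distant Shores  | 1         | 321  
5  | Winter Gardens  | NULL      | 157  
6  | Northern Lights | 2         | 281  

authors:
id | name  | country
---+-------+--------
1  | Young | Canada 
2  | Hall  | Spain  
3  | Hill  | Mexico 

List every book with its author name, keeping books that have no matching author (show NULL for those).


LEFT JOIN keeps every row from books (the left table); where author_id has no match in authors, the author columns become NULL. Walk through each book:
  - book 1 (Hollow Hills): author_id=1 -> matches Young
  - book 2 (Paper Boats): author_id=NULL, no match -> kept with NULL
  - book 3 (The Iron Gate): author_id=2 -> matches Hall
  - book 4 (Distant Shores): author_id=1 -> matches Young
  - book 5 (Winter Gardens): author_id=NULL, no match -> kept with NULL
  - book 6 (Northern Lights): author_id=2 -> matches Hall
All 6 rows appear; 2 have NULL author.

SQL:
SELECT a.title, b.name AS author
FROM books a
LEFT JOIN authors b ON a.author_id = b.id

Result:
title           | author
----------------+-------
Hollow Hills    | Young 
Paper Boats     | NULL  
The Iron Gate   | Hall  
Distant Shores  | Young 
Winter Gardens  | NULL  
Northern Lights | Hall  


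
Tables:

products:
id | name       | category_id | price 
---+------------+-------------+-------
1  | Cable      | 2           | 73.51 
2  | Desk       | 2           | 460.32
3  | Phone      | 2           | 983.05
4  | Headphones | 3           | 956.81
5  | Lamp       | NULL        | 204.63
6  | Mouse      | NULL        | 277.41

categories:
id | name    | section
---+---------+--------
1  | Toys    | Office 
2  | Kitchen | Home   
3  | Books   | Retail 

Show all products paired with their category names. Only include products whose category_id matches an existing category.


INNER JOIN keeps only products rows whose category_id matches an id in categories. Walk through each product:
  - product 1 (Cable): category_id=2 -> matches Kitchen
  - product 2 (Desk): category_id=2 -> matches Kitchen
  - product 3 (Phone): category_id=2 -> matches Kitchen
  - product 4 (Headphones): category_id=3 -> matches Books
  - product 5 (Lamp): category_id=NULL, no match -> dropped
  - product 6 (Mouse): category_id=NULL, no match -> dropped
So 2 of 6 rows are dropped.

SQL:
SELECT a.name, b.name AS category
FROM products a
INNER JOIN categories b ON a.category_id = b.id

Result:
name       | category
-----------+---------
Cable      | Kitchen 
Desk       | Kitchen 
Phone      | Kitchen 
Headphones | Books   


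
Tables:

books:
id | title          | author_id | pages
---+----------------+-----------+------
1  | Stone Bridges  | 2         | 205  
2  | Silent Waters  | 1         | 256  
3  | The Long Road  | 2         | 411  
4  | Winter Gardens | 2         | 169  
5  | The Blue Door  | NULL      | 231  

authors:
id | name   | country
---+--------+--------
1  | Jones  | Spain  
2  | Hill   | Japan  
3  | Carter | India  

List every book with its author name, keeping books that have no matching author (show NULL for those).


LEFT JOIN keeps every row from books (the left table); where author_id has no match in authors, the author columns become NULL. Walk through each book:
  - book 1 (Stone Bridges): author_id=2 -> matches Hill
  - book 2 (Silent Waters): author_id=1 -> matches Jones
  - book 3 (The Long Road): author_id=2 -> matches Hill
  - book 4 (Winter Gardens): author_id=2 -> matches Hill
  - book 5 (The Blue Door): author_id=NULL, no match -> kept with NULL
All 5 rows appear; 1 has NULL author.

SQL:
SELECT a.title, b.name AS author
FROM books a
LEFT JOIN authors b ON a.author_id = b.id

Result:
title          | author
---------------+-------
Stone Bridges  | Hill  
Silent Waters  | Jones 
The Long Road  | Hill  
Winter Gardens | Hill  
The Blue Door  | NULL  


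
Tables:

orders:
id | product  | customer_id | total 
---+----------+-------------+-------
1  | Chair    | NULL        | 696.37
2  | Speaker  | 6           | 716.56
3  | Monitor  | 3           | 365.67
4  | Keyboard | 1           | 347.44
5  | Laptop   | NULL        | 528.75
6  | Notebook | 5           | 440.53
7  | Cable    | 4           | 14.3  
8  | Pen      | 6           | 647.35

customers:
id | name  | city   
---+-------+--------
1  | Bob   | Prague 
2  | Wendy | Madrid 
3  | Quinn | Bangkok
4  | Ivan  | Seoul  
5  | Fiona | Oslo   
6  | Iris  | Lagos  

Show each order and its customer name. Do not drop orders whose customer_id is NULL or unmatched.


LEFT JOIN keeps every row from orders (the left table); where customer_id has no match in customers, the customer columns become NULL. Walk through each order:
  - order 1 (Chair): customer_id=NULL, no match -> kept with NULL
  - order 2 (Speaker): customer_id=6 -> matches Iris
  - order 3 (Monitor): customer_id=3 -> matches Quinn
  - order 4 (Keyboard): customer_id=1 -> matches Bob
  - order 5 (Laptop): customer_id=NULL, no match -> kept with NULL
  - order 6 (Notebook): customer_id=5 -> matches Fiona
  - order 7 (Cable): customer_id=4 -> matches Ivan
  - order 8 (Pen): customer_id=6 -> matches Iris
All 8 rows appear; 2 have NULL customer.

SQL:
SELECT a.product, b.name AS customer
FROM orders a
LEFT JOIN customers b ON a.customer_id = b.id

Result:
product  | customer
---------+---------
Chair    | NULL    
Speaker  | Iris    
Monitor  | Quinn   
Keyboard | Bob     
Laptop   | NULL    
Notebook | Fiona   
Cable    | Ivan    
Pen      | Iris    


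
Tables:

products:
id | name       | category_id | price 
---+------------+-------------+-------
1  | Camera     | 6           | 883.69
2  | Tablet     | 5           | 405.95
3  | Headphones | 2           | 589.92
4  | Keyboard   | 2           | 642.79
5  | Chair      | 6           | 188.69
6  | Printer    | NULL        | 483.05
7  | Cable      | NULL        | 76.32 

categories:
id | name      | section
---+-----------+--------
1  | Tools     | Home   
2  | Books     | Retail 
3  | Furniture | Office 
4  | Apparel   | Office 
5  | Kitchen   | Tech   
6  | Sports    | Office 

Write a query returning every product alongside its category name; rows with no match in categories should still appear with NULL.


LEFT JOIN keeps every row from products (the left table); where category_id has no match in categories, the category columns become NULL. Walk through each product:
  - product 1 (Camera): category_id=6 -> matches Sports
  - product 2 (Tablet): category_id=5 -> matches Kitchen
  - product 3 (Headphones): category_id=2 -> matches Books
  - product 4 (Keyboard): category_id=2 -> matches Books
  - product 5 (Chair): category_id=6 -> matches Sports
  - product 6 (Printer): category_id=NULL, no match -> kept with NULL
  - product 7 (Cable): category_id=NULL, no match -> kept with NULL
All 7 rows appear; 2 have NULL category.

SQL:
SELECT a.name, b.name AS category
FROM products a
LEFT JOIN categories b ON a.category_id = b.id

Result:
name       | category
-----------+---------
Camera     | Sports  
Tablet     | Kitchen 
Headphones | Books   
Keyboard   | Books   
Chair      | Sports  
Printer    | NULL    
Cable      | NULL    


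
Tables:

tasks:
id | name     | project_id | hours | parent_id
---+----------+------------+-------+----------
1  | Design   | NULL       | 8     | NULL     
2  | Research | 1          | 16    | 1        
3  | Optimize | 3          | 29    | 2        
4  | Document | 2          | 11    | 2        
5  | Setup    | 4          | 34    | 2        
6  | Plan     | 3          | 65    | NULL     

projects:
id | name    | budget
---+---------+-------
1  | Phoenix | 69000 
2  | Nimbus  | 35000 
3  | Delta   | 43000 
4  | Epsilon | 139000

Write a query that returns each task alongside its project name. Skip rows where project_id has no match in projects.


INNER JOIN keeps only tasks rows whose project_id matches an id in projects. Walk through each task:
  - task 1 (Design): project_id=NULL, no match -> dropped
  - task 2 (Research): project_id=1 -> matches Phoenix
  - task 3 (Optimize): project_id=3 -> matches Delta
  - task 4 (Document): project_id=2 -> matches Nimbus
  - task 5 (Setup): project_id=4 -> matches Epsilon
  - task 6 (Plan): project_id=3 -> matches Delta
So 1 of 6 rows is dropped.

SQL:
SELECT a.name, b.name AS project
FROM tasks a
INNER JOIN projects b ON a.project_id = b.id

Result:
name     | project
---------+--------
Research | Phoenix
Optimize | Delta  
Document | Nimbus 
Setup    | Epsilon
Plan     | Delta  


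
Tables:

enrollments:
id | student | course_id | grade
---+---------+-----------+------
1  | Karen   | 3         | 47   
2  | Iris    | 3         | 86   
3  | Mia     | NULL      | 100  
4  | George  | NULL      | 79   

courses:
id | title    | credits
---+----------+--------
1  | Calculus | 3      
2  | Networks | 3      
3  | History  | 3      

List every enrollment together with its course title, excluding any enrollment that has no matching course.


INNER JOIN keeps only enrollments rows whose course_id matches an id in courses. Walk through each enrollment:
  - enrollment 1 (Karen): course_id=3 -> matches History
  - enrollment 2 (Iris): course_id=3 -> matches History
  - enrollment 3 (Mia): course_id=NULL, no match -> dropped
  - enrollment 4 (George): course_id=NULL, no match -> dropped
So 2 of 4 rows are dropped.

SQL:
SELECT a.student, b.title AS course
FROM enrollments a
INNER JOIN courses b ON a.course_id = b.id

Result:
student | course 
--------+--------
Karen   | History
Iris    | History


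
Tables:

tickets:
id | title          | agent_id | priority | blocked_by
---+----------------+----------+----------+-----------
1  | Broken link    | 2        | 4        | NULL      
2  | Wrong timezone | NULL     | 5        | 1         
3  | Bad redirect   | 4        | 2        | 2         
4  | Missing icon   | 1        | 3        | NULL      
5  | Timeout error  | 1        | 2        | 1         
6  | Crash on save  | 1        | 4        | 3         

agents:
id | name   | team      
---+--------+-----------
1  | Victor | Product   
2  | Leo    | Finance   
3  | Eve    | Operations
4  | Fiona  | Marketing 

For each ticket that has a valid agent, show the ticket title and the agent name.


INNER JOIN keeps only tickets rows whose agent_id matches an id in agents. Walk through each ticket:
  - ticket 1 (Broken link): agent_id=2 -> matches Leo
  - ticket 2 (Wrong timezone): agent_id=NULL, no match -> dropped
  - ticket 3 (Bad redirect): agent_id=4 -> matches Fiona
  - ticket 4 (Missing icon): agent_id=1 -> matches Victor
  - ticket 5 (Timeout error): agent_id=1 -> matches Victor
  - ticket 6 (Crash on save): agent_id=1 -> matches Victor
So 1 of 6 rows is dropped.

SQL:
SELECT a.title, b.name AS agent
FROM tickets a
INNER JOIN agents b ON a.agent_id = b.id

Result:
title         | agent 
--------------+-------
Broken link   | Leo   
Bad redirect  | Fiona 
Missing icon  | Victor
Timeout error | Victor
Crash on save | Victor


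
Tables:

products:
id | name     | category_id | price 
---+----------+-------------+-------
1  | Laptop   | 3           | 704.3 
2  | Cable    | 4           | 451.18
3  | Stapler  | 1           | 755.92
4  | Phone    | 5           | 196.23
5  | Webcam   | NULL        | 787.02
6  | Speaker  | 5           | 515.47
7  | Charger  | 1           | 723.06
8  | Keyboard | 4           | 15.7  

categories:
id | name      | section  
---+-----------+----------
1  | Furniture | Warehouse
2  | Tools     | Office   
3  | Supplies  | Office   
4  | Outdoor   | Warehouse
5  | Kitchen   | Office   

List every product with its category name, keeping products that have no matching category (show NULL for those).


LEFT JOIN keeps every row from products (the left table); where category_id has no match in categories, the category columns become NULL. Walk through each product:
  - product 1 (Laptop): category_id=3 -> matches Supplies
  - product 2 (Cable): category_id=4 -> matches Outdoor
  - product 3 (Stapler): category_id=1 -> matches Furniture
  - product 4 (Phone): category_id=5 -> matches Kitchen
  - product 5 (Webcam): category_id=NULL, no match -> kept with NULL
  - product 6 (Speaker): category_id=5 -> matches Kitchen
  - product 7 (Charger): category_id=1 -> matches Furniture
  - product 8 (Keyboard): category_id=4 -> matches Outdoor
All 8 rows appear; 1 has NULL category.

SQL:
SELECT a.name, b.name AS category
FROM products a
LEFT JOIN categories b ON a.category_id = b.id

Result:
name     | category 
---------+----------
Laptop   | Supplies 
Cable    | Outdoor  
Stapler  | Furniture
Phone    | Kitchen  
Webcam   | NULL     
Speaker  | Kitchen  
Charger  | Furniture
Keyboard | Outdoor  


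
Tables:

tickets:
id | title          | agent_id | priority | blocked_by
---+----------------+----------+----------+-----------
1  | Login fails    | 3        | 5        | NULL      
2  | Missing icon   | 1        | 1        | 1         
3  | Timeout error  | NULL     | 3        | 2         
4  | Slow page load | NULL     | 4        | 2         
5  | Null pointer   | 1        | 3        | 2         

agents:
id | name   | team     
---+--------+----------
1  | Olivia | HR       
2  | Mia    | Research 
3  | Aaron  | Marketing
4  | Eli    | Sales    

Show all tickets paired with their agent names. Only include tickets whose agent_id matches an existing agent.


INNER JOIN keeps only tickets rows whose agent_id matches an id in agents. Walk through each ticket:
  - ticket 1 (Login fails): agent_id=3 -> matches Aaron
  - ticket 2 (Missing icon): agent_id=1 -> matches Olivia
  - ticket 3 (Timeout error): agent_id=NULL, no match -> dropped
  - ticket 4 (Slow page load): agent_id=NULL, no match -> dropped
  - ticket 5 (Null pointer): agent_id=1 -> matches Olivia
So 2 of 5 rows are dropped.

SQL:
SELECT a.title, b.name AS agent
FROM tickets a
INNER JOIN agents b ON a.agent_id = b.id

Result:
title        | agent 
-------------+-------
Login fails  | Aaron 
Missing icon | Olivia
Null pointer | Olivia


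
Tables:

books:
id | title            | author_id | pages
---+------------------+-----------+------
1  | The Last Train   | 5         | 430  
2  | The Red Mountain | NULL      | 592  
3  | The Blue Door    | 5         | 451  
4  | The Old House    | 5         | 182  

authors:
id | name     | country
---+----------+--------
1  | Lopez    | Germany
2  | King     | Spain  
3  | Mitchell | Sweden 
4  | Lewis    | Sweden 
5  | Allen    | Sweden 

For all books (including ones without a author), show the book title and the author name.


LEFT JOIN keeps every row from books (the left table); where author_id has no match in authors, the author columns become NULL. Walk through each book:
  - book 1 (The Last Train): author_id=5 -> matches Allen
  - book 2 (The Red Mountain): author_id=NULL, no match -> kept with NULL
  - book 3 (The Blue Door): author_id=5 -> matches Allen
  - book 4 (The Old House): author_id=5 -> matches Allen
All 4 rows appear; 1 has NULL author.

SQL:
SELECT a.title, b.name AS author
FROM books a
LEFT JOIN authors b ON a.author_id = b.id

Result:
title            | author
-----------------+-------
The Last Train   | Allen 
The Red Mountain | NULL  
The Blue Door    | Allen 
The Old House    | Allen 


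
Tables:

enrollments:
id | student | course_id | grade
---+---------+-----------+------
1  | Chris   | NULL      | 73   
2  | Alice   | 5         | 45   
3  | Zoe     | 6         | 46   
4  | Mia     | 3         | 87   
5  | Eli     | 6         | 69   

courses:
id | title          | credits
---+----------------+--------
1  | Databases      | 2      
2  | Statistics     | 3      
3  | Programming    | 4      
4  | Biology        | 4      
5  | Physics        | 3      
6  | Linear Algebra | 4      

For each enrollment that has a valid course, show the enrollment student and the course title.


INNER JOIN keeps only enrollments rows whose course_id matches an id in courses. Walk through each enrollment:
  - enrollment 1 (Chris): course_id=NULL, no match -> dropped
  - enrollment 2 (Alice): course_id=5 -> matches Physics
  - enrollment 3 (Zoe): course_id=6 -> matches Linear Algebra
  - enrollment 4 (Mia): course_id=3 -> matches Programming
  - enrollment 5 (Eli): course_id=6 -> matches Linear Algebra
So 1 of 5 rows is dropped.

SQL:
SELECT a.student, b.title AS course
FROM enrollments a
INNER JOIN courses b ON a.course_id = b.id

Result:
student | course        
--------+---------------
Alice   | Physics       
Zoe     | Linear Algebra
Mia     | Programming   
Eli     | Linear Algebra
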